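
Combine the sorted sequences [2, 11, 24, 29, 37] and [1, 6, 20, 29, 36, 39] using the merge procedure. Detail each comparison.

Merging process:

Compare 2 vs 1: take 1 from right. Merged: [1]
Compare 2 vs 6: take 2 from left. Merged: [1, 2]
Compare 11 vs 6: take 6 from right. Merged: [1, 2, 6]
Compare 11 vs 20: take 11 from left. Merged: [1, 2, 6, 11]
Compare 24 vs 20: take 20 from right. Merged: [1, 2, 6, 11, 20]
Compare 24 vs 29: take 24 from left. Merged: [1, 2, 6, 11, 20, 24]
Compare 29 vs 29: take 29 from left. Merged: [1, 2, 6, 11, 20, 24, 29]
Compare 37 vs 29: take 29 from right. Merged: [1, 2, 6, 11, 20, 24, 29, 29]
Compare 37 vs 36: take 36 from right. Merged: [1, 2, 6, 11, 20, 24, 29, 29, 36]
Compare 37 vs 39: take 37 from left. Merged: [1, 2, 6, 11, 20, 24, 29, 29, 36, 37]
Append remaining from right: [39]. Merged: [1, 2, 6, 11, 20, 24, 29, 29, 36, 37, 39]

Final merged array: [1, 2, 6, 11, 20, 24, 29, 29, 36, 37, 39]
Total comparisons: 10

The merged array is [1, 2, 6, 11, 20, 24, 29, 29, 36, 37, 39], requiring 10 comparisons. The merge step runs in O(n) time where n is the total number of elements.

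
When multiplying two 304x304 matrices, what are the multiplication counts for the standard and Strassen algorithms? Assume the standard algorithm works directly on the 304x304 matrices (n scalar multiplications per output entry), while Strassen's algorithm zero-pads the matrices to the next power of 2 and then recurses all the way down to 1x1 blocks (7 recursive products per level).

Matrix multiplication for 304x304 matrices:

Strassen's algorithm requires power-of-2 dimensions. Pad 304x304 to 512x512 (next power of 2).

Standard algorithm: 304^3 = 28094464 multiplications
Strassen's algorithm: 7^(log2(512)) = 7^9 = 40353607 multiplications
Difference: 28094464 - 40353607 = -12259143 (Strassen uses MORE here due to padding overhead — for small or just-over-power-of-2 n, padding can outweigh the per-level savings)

Standard: 28094464 multiplications (304^3). Strassen: 40353607 multiplications (7^9, after padding to 512x512). Strassen reduces 8 recursive multiplications to 7 at each level.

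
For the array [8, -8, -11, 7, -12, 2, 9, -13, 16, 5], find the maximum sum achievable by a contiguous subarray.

Using Kadane's algorithm on [8, -8, -11, 7, -12, 2, 9, -13, 16, 5]:

Scanning through the array:
Position 1 (value -8): max_ending_here = 0, max_so_far = 8
Position 2 (value -11): max_ending_here = -11, max_so_far = 8
Position 3 (value 7): max_ending_here = 7, max_so_far = 8
Position 4 (value -12): max_ending_here = -5, max_so_far = 8
Position 5 (value 2): max_ending_here = 2, max_so_far = 8
Position 6 (value 9): max_ending_here = 11, max_so_far = 11
Position 7 (value -13): max_ending_here = -2, max_so_far = 11
Position 8 (value 16): max_ending_here = 16, max_so_far = 16
Position 9 (value 5): max_ending_here = 21, max_so_far = 21

Maximum subarray: [16, 5]
Maximum sum: 21

The maximum subarray is [16, 5] with sum 21. This subarray runs from index 8 to index 9.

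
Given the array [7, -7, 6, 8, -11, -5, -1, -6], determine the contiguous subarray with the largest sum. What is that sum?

Using Kadane's algorithm on [7, -7, 6, 8, -11, -5, -1, -6]:

Scanning through the array:
Position 1 (value -7): max_ending_here = 0, max_so_far = 7
Position 2 (value 6): max_ending_here = 6, max_so_far = 7
Position 3 (value 8): max_ending_here = 14, max_so_far = 14
Position 4 (value -11): max_ending_here = 3, max_so_far = 14
Position 5 (value -5): max_ending_here = -2, max_so_far = 14
Position 6 (value -1): max_ending_here = -1, max_so_far = 14
Position 7 (value -6): max_ending_here = -6, max_so_far = 14

Maximum subarray: [7, -7, 6, 8]
Maximum sum: 14

The maximum subarray is [7, -7, 6, 8] with sum 14. This subarray runs from index 0 to index 3.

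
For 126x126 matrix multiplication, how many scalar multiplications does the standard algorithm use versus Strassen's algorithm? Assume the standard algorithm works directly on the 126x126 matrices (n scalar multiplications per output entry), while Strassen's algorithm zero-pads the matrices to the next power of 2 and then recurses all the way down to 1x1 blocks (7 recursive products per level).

Matrix multiplication for 126x126 matrices:

Strassen's algorithm requires power-of-2 dimensions. Pad 126x126 to 128x128 (next power of 2).

Standard algorithm: 126^3 = 2000376 multiplications
Strassen's algorithm: 7^(log2(128)) = 7^7 = 823543 multiplications
Savings: 2000376 - 823543 = 1176833 multiplications

Standard: 2000376 multiplications (126^3). Strassen: 823543 multiplications (7^7, after padding to 128x128). Strassen reduces 8 recursive multiplications to 7 at each level.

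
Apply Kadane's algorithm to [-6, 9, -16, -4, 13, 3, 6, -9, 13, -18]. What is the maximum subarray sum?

Using Kadane's algorithm on [-6, 9, -16, -4, 13, 3, 6, -9, 13, -18]:

Scanning through the array:
Position 1 (value 9): max_ending_here = 9, max_so_far = 9
Position 2 (value -16): max_ending_here = -7, max_so_far = 9
Position 3 (value -4): max_ending_here = -4, max_so_far = 9
Position 4 (value 13): max_ending_here = 13, max_so_far = 13
Position 5 (value 3): max_ending_here = 16, max_so_far = 16
Position 6 (value 6): max_ending_here = 22, max_so_far = 22
Position 7 (value -9): max_ending_here = 13, max_so_far = 22
Position 8 (value 13): max_ending_here = 26, max_so_far = 26
Position 9 (value -18): max_ending_here = 8, max_so_far = 26

Maximum subarray: [13, 3, 6, -9, 13]
Maximum sum: 26

The maximum subarray is [13, 3, 6, -9, 13] with sum 26. This subarray runs from index 4 to index 8.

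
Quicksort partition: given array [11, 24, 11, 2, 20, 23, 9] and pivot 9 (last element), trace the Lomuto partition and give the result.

Lomuto partition with pivot = 9:

Initial array: [11, 24, 11, 2, 20, 23, 9]

arr[0]=11 > 9: no swap
arr[1]=24 > 9: no swap
arr[2]=11 > 9: no swap
arr[3]=2 <= 9: swap with position 0, array becomes [2, 24, 11, 11, 20, 23, 9]
arr[4]=20 > 9: no swap
arr[5]=23 > 9: no swap

Place pivot at position 1: [2, 9, 11, 11, 20, 23, 24]
Pivot position: 1

After partitioning with pivot 9, the array becomes [2, 9, 11, 11, 20, 23, 24]. The pivot is placed at index 1. All elements to the left of the pivot are <= 9, and all elements to the right are > 9.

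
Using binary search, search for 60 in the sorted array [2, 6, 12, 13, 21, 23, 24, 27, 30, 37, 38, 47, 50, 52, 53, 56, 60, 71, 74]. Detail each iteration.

Binary search for 60 in [2, 6, 12, 13, 21, 23, 24, 27, 30, 37, 38, 47, 50, 52, 53, 56, 60, 71, 74]:

lo=0, hi=18, mid=9, arr[mid]=37 -> 37 < 60, search right half
lo=10, hi=18, mid=14, arr[mid]=53 -> 53 < 60, search right half
lo=15, hi=18, mid=16, arr[mid]=60 -> Found target at index 16!

Binary search finds 60 at index 16 after 3 comparisons. The search repeatedly halves the search space by comparing with the middle element.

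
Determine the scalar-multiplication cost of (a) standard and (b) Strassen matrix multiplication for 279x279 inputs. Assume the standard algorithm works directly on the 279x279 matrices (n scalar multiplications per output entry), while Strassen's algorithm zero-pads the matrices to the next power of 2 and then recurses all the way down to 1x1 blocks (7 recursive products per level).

Matrix multiplication for 279x279 matrices:

Strassen's algorithm requires power-of-2 dimensions. Pad 279x279 to 512x512 (next power of 2).

Standard algorithm: 279^3 = 21717639 multiplications
Strassen's algorithm: 7^(log2(512)) = 7^9 = 40353607 multiplications
Difference: 21717639 - 40353607 = -18635968 (Strassen uses MORE here due to padding overhead — for small or just-over-power-of-2 n, padding can outweigh the per-level savings)

Standard: 21717639 multiplications (279^3). Strassen: 40353607 multiplications (7^9, after padding to 512x512). Strassen reduces 8 recursive multiplications to 7 at each level.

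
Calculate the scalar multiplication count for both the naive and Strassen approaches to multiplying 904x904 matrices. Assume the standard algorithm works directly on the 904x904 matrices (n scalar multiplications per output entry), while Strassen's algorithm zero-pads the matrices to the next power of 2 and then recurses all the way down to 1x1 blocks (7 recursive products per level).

Matrix multiplication for 904x904 matrices:

Strassen's algorithm requires power-of-2 dimensions. Pad 904x904 to 1024x1024 (next power of 2).

Standard algorithm: 904^3 = 738763264 multiplications
Strassen's algorithm: 7^(log2(1024)) = 7^10 = 282475249 multiplications
Savings: 738763264 - 282475249 = 456288015 multiplications

Standard: 738763264 multiplications (904^3). Strassen: 282475249 multiplications (7^10, after padding to 1024x1024). Strassen reduces 8 recursive multiplications to 7 at each level.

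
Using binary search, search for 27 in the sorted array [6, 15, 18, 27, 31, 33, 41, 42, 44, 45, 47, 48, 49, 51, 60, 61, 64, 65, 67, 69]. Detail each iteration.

Binary search for 27 in [6, 15, 18, 27, 31, 33, 41, 42, 44, 45, 47, 48, 49, 51, 60, 61, 64, 65, 67, 69]:

lo=0, hi=19, mid=9, arr[mid]=45 -> 45 > 27, search left half
lo=0, hi=8, mid=4, arr[mid]=31 -> 31 > 27, search left half
lo=0, hi=3, mid=1, arr[mid]=15 -> 15 < 27, search right half
lo=2, hi=3, mid=2, arr[mid]=18 -> 18 < 27, search right half
lo=3, hi=3, mid=3, arr[mid]=27 -> Found target at index 3!

Binary search finds 27 at index 3 after 5 comparisons. The search repeatedly halves the search space by comparing with the middle element.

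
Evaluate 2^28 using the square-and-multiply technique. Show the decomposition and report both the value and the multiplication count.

Computing 2^28 by squaring (build up from 2^1; each line after the first costs one multiplication):

2^1 = 2
2^2 = (2^1)^2 = 2^2 = 4
2^3 = 2 * 2^2 = 2 * 4 = 8
2^6 = (2^3)^2 = 8^2 = 64
2^7 = 2 * 2^6 = 2 * 64 = 128
2^14 = (2^7)^2 = 128^2 = 16384
2^28 = (2^14)^2 = 16384^2 = 268435456

Result: 268435456
Multiplications needed: 6 (6 lines after 2^1)

2^28 = 268435456. Using exponentiation by squaring, this requires 6 multiplications. The key idea: if the exponent is even, square the half-power; if odd, multiply by the base once.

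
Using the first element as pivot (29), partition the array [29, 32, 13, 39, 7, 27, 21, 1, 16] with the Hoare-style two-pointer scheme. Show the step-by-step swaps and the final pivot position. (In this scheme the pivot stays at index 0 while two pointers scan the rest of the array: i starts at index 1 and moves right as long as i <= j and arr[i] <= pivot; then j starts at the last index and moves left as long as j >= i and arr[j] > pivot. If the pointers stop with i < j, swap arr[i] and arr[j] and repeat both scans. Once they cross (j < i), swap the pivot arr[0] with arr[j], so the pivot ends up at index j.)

Hoare-style two-pointer partition with pivot = 29:

Initial array: [29, 32, 13, 39, 7, 27, 21, 1, 16]

Pointers start at i = 1, j = 8.
i stops at index 1 (arr[1]=32 > 29), j stops at index 8 (arr[8]=16 <= 29): swap arr[1] and arr[8], array becomes [29, 16, 13, 39, 7, 27, 21, 1, 32]
i stops at index 3 (arr[3]=39 > 29), j stops at index 7 (arr[7]=1 <= 29): swap arr[3] and arr[7], array becomes [29, 16, 13, 1, 7, 27, 21, 39, 32]
i ends at 7, j ends at 6: the pointers have crossed (j < i), so scanning stops.

Swap pivot arr[0] with arr[6] to place pivot at position 6: [21, 16, 13, 1, 7, 27, 29, 39, 32]
Pivot position: 6

After partitioning with pivot 29, the array becomes [21, 16, 13, 1, 7, 27, 29, 39, 32]. The pivot is placed at index 6. All elements to the left of the pivot are <= 29, and all elements to the right are > 29.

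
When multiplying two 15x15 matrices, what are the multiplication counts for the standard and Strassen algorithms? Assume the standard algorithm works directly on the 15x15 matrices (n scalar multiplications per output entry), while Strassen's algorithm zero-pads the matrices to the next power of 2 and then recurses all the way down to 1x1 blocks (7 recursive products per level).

Matrix multiplication for 15x15 matrices:

Strassen's algorithm requires power-of-2 dimensions. Pad 15x15 to 16x16 (next power of 2).

Standard algorithm: 15^3 = 3375 multiplications
Strassen's algorithm: 7^(log2(16)) = 7^4 = 2401 multiplications
Savings: 3375 - 2401 = 974 multiplications

Standard: 3375 multiplications (15^3). Strassen: 2401 multiplications (7^4, after padding to 16x16). Strassen reduces 8 recursive multiplications to 7 at each level.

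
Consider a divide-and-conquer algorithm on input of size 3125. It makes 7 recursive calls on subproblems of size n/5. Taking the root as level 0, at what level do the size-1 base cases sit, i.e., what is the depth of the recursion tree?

For divide and conquer with division factor 5:

Problem sizes at each level:
Level 0: 3125
Level 1: 625
Level 2: 125
Level 3: 25
Level 4: 5
Level 5: 1

The root is level 0 and the size-1 base case is level 5 (the tree spans levels 0 through 5, i.e. 6 levels counting the root), so the depth is the number of divisions: log_5(3125) = 5

The recursion tree depth is log_5(3125) = 5. At each level, the problem size is divided by 5, so it takes 5 divisions to reduce to a base case of size 1. The algorithm makes 7 recursive calls at each level.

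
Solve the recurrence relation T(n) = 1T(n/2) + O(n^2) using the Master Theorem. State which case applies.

Master Theorem for T(n) = 1T(n/2) + O(n^2):

a = 1, b = 2, c = 2
log_b(a) = log_2(1) = 0.0000

Case 3: c = 2 > log_2(1) = 0.0000
T(n) = O(n^2) = O(n^2)

For T(n) = 1T(n/2) + O(n^2): log_2(1) = 0.0000. This is Case 3 of the Master Theorem (c > log_b(a), work dominated by root), giving O(n^2).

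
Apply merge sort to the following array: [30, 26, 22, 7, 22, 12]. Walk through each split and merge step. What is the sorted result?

Merge sort trace:

Split: [30, 26, 22, 7, 22, 12] -> [30, 26, 22] and [7, 22, 12]
  Split: [30, 26, 22] -> [30] and [26, 22]
    Split: [26, 22] -> [26] and [22]
    Merge: [26] + [22] -> [22, 26]
  Merge: [30] + [22, 26] -> [22, 26, 30]
  Split: [7, 22, 12] -> [7] and [22, 12]
    Split: [22, 12] -> [22] and [12]
    Merge: [22] + [12] -> [12, 22]
  Merge: [7] + [12, 22] -> [7, 12, 22]
Merge: [22, 26, 30] + [7, 12, 22] -> [7, 12, 22, 22, 26, 30]

Final sorted array: [7, 12, 22, 22, 26, 30]

The merge sort proceeds by recursively splitting the array and merging sorted halves.
After all merges, the sorted array is [7, 12, 22, 22, 26, 30].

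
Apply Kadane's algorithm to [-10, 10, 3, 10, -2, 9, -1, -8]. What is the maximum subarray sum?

Using Kadane's algorithm on [-10, 10, 3, 10, -2, 9, -1, -8]:

Scanning through the array:
Position 1 (value 10): max_ending_here = 10, max_so_far = 10
Position 2 (value 3): max_ending_here = 13, max_so_far = 13
Position 3 (value 10): max_ending_here = 23, max_so_far = 23
Position 4 (value -2): max_ending_here = 21, max_so_far = 23
Position 5 (value 9): max_ending_here = 30, max_so_far = 30
Position 6 (value -1): max_ending_here = 29, max_so_far = 30
Position 7 (value -8): max_ending_here = 21, max_so_far = 30

Maximum subarray: [10, 3, 10, -2, 9]
Maximum sum: 30

The maximum subarray is [10, 3, 10, -2, 9] with sum 30. This subarray runs from index 1 to index 5.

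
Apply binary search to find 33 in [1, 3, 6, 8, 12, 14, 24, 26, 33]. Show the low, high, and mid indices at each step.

Binary search for 33 in [1, 3, 6, 8, 12, 14, 24, 26, 33]:

lo=0, hi=8, mid=4, arr[mid]=12 -> 12 < 33, search right half
lo=5, hi=8, mid=6, arr[mid]=24 -> 24 < 33, search right half
lo=7, hi=8, mid=7, arr[mid]=26 -> 26 < 33, search right half
lo=8, hi=8, mid=8, arr[mid]=33 -> Found target at index 8!

Binary search finds 33 at index 8 after 4 comparisons. The search repeatedly halves the search space by comparing with the middle element.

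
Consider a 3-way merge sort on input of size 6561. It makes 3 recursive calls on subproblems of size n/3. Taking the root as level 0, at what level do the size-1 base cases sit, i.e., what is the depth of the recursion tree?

For divide and conquer with division factor 3:

Problem sizes at each level:
Level 0: 6561
Level 1: 2187
Level 2: 729
Level 3: 243
Level 4: 81
Level 5: 27
Level 6: 9
Level 7: 3
Level 8: 1

The root is level 0 and the size-1 base case is level 8 (the tree spans levels 0 through 8, i.e. 9 levels counting the root), so the depth is the number of divisions: log_3(6561) = 8

The recursion tree depth is log_3(6561) = 8. At each level, the problem size is divided by 3, so it takes 8 divisions to reduce to a base case of size 1. The algorithm makes 3 recursive calls at each level.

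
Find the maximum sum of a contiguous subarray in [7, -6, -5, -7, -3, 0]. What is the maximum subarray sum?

Using Kadane's algorithm on [7, -6, -5, -7, -3, 0]:

Scanning through the array:
Position 1 (value -6): max_ending_here = 1, max_so_far = 7
Position 2 (value -5): max_ending_here = -4, max_so_far = 7
Position 3 (value -7): max_ending_here = -7, max_so_far = 7
Position 4 (value -3): max_ending_here = -3, max_so_far = 7
Position 5 (value 0): max_ending_here = 0, max_so_far = 7

Maximum subarray: [7]
Maximum sum: 7

The maximum subarray is [7] with sum 7. This subarray runs from index 0 to index 0.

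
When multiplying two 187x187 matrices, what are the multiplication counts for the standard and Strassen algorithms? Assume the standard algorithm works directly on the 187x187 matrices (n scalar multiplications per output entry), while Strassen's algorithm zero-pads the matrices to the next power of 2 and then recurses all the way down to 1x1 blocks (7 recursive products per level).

Matrix multiplication for 187x187 matrices:

Strassen's algorithm requires power-of-2 dimensions. Pad 187x187 to 256x256 (next power of 2).

Standard algorithm: 187^3 = 6539203 multiplications
Strassen's algorithm: 7^(log2(256)) = 7^8 = 5764801 multiplications
Savings: 6539203 - 5764801 = 774402 multiplications

Standard: 6539203 multiplications (187^3). Strassen: 5764801 multiplications (7^8, after padding to 256x256). Strassen reduces 8 recursive multiplications to 7 at each level.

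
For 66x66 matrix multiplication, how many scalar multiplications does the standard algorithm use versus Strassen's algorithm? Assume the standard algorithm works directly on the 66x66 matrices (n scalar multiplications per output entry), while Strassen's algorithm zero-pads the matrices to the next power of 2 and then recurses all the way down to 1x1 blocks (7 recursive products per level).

Matrix multiplication for 66x66 matrices:

Strassen's algorithm requires power-of-2 dimensions. Pad 66x66 to 128x128 (next power of 2).

Standard algorithm: 66^3 = 287496 multiplications
Strassen's algorithm: 7^(log2(128)) = 7^7 = 823543 multiplications
Difference: 287496 - 823543 = -536047 (Strassen uses MORE here due to padding overhead — for small or just-over-power-of-2 n, padding can outweigh the per-level savings)

Standard: 287496 multiplications (66^3). Strassen: 823543 multiplications (7^7, after padding to 128x128). Strassen reduces 8 recursive multiplications to 7 at each level.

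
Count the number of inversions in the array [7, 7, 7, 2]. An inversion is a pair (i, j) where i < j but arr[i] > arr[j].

Finding inversions in [7, 7, 7, 2]:

(0, 3): arr[0]=7 > arr[3]=2
(1, 3): arr[1]=7 > arr[3]=2
(2, 3): arr[2]=7 > arr[3]=2

Total inversions: 3

The array has 3 inversion(s): (0,3), (1,3), (2,3). Each pair (i,j) satisfies i < j and arr[i] > arr[j].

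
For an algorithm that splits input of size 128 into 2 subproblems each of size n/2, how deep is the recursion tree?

For divide and conquer with division factor 2:

Problem sizes at each level:
Level 0: 128
Level 1: 64
Level 2: 32
Level 3: 16
Level 4: 8
Level 5: 4
Level 6: 2
Level 7: 1

The root is level 0 and the size-1 base case is level 7 (the tree spans levels 0 through 7, i.e. 8 levels counting the root), so the depth is the number of divisions: log_2(128) = 7

The recursion tree depth is log_2(128) = 7. At each level, the problem size is divided by 2, so it takes 7 divisions to reduce to a base case of size 1. The algorithm makes 2 recursive calls at each level.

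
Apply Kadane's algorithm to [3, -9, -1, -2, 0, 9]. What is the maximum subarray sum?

Using Kadane's algorithm on [3, -9, -1, -2, 0, 9]:

Scanning through the array:
Position 1 (value -9): max_ending_here = -6, max_so_far = 3
Position 2 (value -1): max_ending_here = -1, max_so_far = 3
Position 3 (value -2): max_ending_here = -2, max_so_far = 3
Position 4 (value 0): max_ending_here = 0, max_so_far = 3
Position 5 (value 9): max_ending_here = 9, max_so_far = 9

Maximum subarray: [0, 9]
Maximum sum: 9

The maximum subarray is [0, 9] with sum 9. This subarray runs from index 4 to index 5.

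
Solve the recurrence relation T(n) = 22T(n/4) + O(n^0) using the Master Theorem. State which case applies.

Master Theorem for T(n) = 22T(n/4) + O(n^0):

a = 22, b = 4, c = 0
log_b(a) = log_4(22) = 2.2297

Case 1: c = 0 < log_4(22) = 2.2297
T(n) = O(n^(log_4 22))

For T(n) = 22T(n/4) + O(n^0): log_4(22) = 2.2297. This is Case 1 of the Master Theorem (c < log_b(a), work dominated by leaves), giving O(n^(log_4 22)).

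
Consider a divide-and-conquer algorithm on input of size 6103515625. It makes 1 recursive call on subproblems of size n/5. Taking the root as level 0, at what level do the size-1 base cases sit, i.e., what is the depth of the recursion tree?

For divide and conquer with division factor 5:

Problem sizes at each level:
Level 0: 6103515625
Level 1: 1220703125
Level 2: 244140625
Level 3: 48828125
Level 4: 9765625
Level 5: 1953125
Level 6: 390625
Level 7: 78125
Level 8: 15625
Level 9: 3125
Level 10: 625
Level 11: 125
Level 12: 25
Level 13: 5
Level 14: 1

The root is level 0 and the size-1 base case is level 14 (the tree spans levels 0 through 14, i.e. 15 levels counting the root), so the depth is the number of divisions: log_5(6103515625) = 14

The recursion tree depth is log_5(6103515625) = 14. At each level, the problem size is divided by 5, so it takes 14 divisions to reduce to a base case of size 1. The algorithm makes 1 recursive call at each level.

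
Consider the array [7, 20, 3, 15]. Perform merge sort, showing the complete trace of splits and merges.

Merge sort trace:

Split: [7, 20, 3, 15] -> [7, 20] and [3, 15]
  Split: [7, 20] -> [7] and [20]
  Merge: [7] + [20] -> [7, 20]
  Split: [3, 15] -> [3] and [15]
  Merge: [3] + [15] -> [3, 15]
Merge: [7, 20] + [3, 15] -> [3, 7, 15, 20]

Final sorted array: [3, 7, 15, 20]

The merge sort proceeds by recursively splitting the array and merging sorted halves.
After all merges, the sorted array is [3, 7, 15, 20].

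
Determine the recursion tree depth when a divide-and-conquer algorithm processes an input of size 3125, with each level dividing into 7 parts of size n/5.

For divide and conquer with division factor 5:

Problem sizes at each level:
Level 0: 3125
Level 1: 625
Level 2: 125
Level 3: 25
Level 4: 5
Level 5: 1

The root is level 0 and the size-1 base case is level 5 (the tree spans levels 0 through 5, i.e. 6 levels counting the root), so the depth is the number of divisions: log_5(3125) = 5

The recursion tree depth is log_5(3125) = 5. At each level, the problem size is divided by 5, so it takes 5 divisions to reduce to a base case of size 1. The algorithm makes 7 recursive calls at each level.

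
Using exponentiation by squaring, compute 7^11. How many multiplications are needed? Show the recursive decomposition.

Computing 7^11 by squaring (build up from 7^1; each line after the first costs one multiplication):

7^1 = 7
7^2 = (7^1)^2 = 7^2 = 49
7^4 = (7^2)^2 = 49^2 = 2401
7^5 = 7 * 7^4 = 7 * 2401 = 16807
7^10 = (7^5)^2 = 16807^2 = 282475249
7^11 = 7 * 7^10 = 7 * 282475249 = 1977326743

Result: 1977326743
Multiplications needed: 5 (5 lines after 7^1)

7^11 = 1977326743. Using exponentiation by squaring, this requires 5 multiplications. The key idea: if the exponent is even, square the half-power; if odd, multiply by the base once.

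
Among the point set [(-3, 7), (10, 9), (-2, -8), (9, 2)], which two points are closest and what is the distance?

Computing all pairwise distances among 4 points:

d((-3, 7), (10, 9)) = 13.1529
d((-3, 7), (-2, -8)) = 15.0333
d((-3, 7), (9, 2)) = 13.0
d((10, 9), (-2, -8)) = 20.8087
d((10, 9), (9, 2)) = 7.0711 <-- minimum
d((-2, -8), (9, 2)) = 14.8661

Closest pair: (10, 9) and (9, 2) with distance 7.0711

The closest pair is (10, 9) and (9, 2) with Euclidean distance 7.0711. For 4 points, brute-force pairwise comparison is shown above. For large n, the divide-and-conquer algorithm (sort by x, recurse on halves, check the dividing strip) achieves O(n log n).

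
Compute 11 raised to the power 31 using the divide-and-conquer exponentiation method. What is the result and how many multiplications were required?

Computing 11^31 by squaring (build up from 11^1; each line after the first costs one multiplication):

11^1 = 11
11^2 = (11^1)^2 = 11^2 = 121
11^3 = 11 * 11^2 = 11 * 121 = 1331
11^6 = (11^3)^2 = 1331^2 = 1771561
11^7 = 11 * 11^6 = 11 * 1771561 = 19487171
11^14 = (11^7)^2 = 19487171^2 = 379749833583241
11^15 = 11 * 11^14 = 11 * 379749833583241 = 4177248169415651
11^30 = (11^15)^2 = 4177248169415651^2 = 17449402268886407318558803753801
11^31 = 11 * 11^30 = 11 * 17449402268886407318558803753801 = 191943424957750480504146841291811

Result: 191943424957750480504146841291811
Multiplications needed: 8 (8 lines after 11^1)

11^31 = 191943424957750480504146841291811. Using exponentiation by squaring, this requires 8 multiplications. The key idea: if the exponent is even, square the half-power; if odd, multiply by the base once.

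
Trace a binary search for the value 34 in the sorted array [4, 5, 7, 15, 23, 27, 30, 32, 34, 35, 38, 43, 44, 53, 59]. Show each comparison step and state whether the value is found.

Binary search for 34 in [4, 5, 7, 15, 23, 27, 30, 32, 34, 35, 38, 43, 44, 53, 59]:

lo=0, hi=14, mid=7, arr[mid]=32 -> 32 < 34, search right half
lo=8, hi=14, mid=11, arr[mid]=43 -> 43 > 34, search left half
lo=8, hi=10, mid=9, arr[mid]=35 -> 35 > 34, search left half
lo=8, hi=8, mid=8, arr[mid]=34 -> Found target at index 8!

Binary search finds 34 at index 8 after 4 comparisons. The search repeatedly halves the search space by comparing with the middle element.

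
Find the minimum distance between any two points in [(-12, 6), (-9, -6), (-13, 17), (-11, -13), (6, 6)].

Computing all pairwise distances among 5 points:

d((-12, 6), (-9, -6)) = 12.3693
d((-12, 6), (-13, 17)) = 11.0454
d((-12, 6), (-11, -13)) = 19.0263
d((-12, 6), (6, 6)) = 18.0
d((-9, -6), (-13, 17)) = 23.3452
d((-9, -6), (-11, -13)) = 7.2801 <-- minimum
d((-9, -6), (6, 6)) = 19.2094
d((-13, 17), (-11, -13)) = 30.0666
d((-13, 17), (6, 6)) = 21.9545
d((-11, -13), (6, 6)) = 25.4951

Closest pair: (-9, -6) and (-11, -13) with distance 7.2801

The closest pair is (-9, -6) and (-11, -13) with Euclidean distance 7.2801. For 5 points, brute-force pairwise comparison is shown above. For large n, the divide-and-conquer algorithm (sort by x, recurse on halves, check the dividing strip) achieves O(n log n).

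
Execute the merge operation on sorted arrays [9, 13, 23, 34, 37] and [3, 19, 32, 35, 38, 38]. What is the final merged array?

Merging process:

Compare 9 vs 3: take 3 from right. Merged: [3]
Compare 9 vs 19: take 9 from left. Merged: [3, 9]
Compare 13 vs 19: take 13 from left. Merged: [3, 9, 13]
Compare 23 vs 19: take 19 from right. Merged: [3, 9, 13, 19]
Compare 23 vs 32: take 23 from left. Merged: [3, 9, 13, 19, 23]
Compare 34 vs 32: take 32 from right. Merged: [3, 9, 13, 19, 23, 32]
Compare 34 vs 35: take 34 from left. Merged: [3, 9, 13, 19, 23, 32, 34]
Compare 37 vs 35: take 35 from right. Merged: [3, 9, 13, 19, 23, 32, 34, 35]
Compare 37 vs 38: take 37 from left. Merged: [3, 9, 13, 19, 23, 32, 34, 35, 37]
Append remaining from right: [38, 38]. Merged: [3, 9, 13, 19, 23, 32, 34, 35, 37, 38, 38]

Final merged array: [3, 9, 13, 19, 23, 32, 34, 35, 37, 38, 38]
Total comparisons: 9

The merged array is [3, 9, 13, 19, 23, 32, 34, 35, 37, 38, 38], requiring 9 comparisons. The merge step runs in O(n) time where n is the total number of elements.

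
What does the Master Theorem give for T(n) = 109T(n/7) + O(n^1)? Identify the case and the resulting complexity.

Master Theorem for T(n) = 109T(n/7) + O(n^1):

a = 109, b = 7, c = 1
log_b(a) = log_7(109) = 2.4109

Case 1: c = 1 < log_7(109) = 2.4109
T(n) = O(n^(log_7 109))

For T(n) = 109T(n/7) + O(n^1): log_7(109) = 2.4109. This is Case 1 of the Master Theorem (c < log_b(a), work dominated by leaves), giving O(n^(log_7 109)).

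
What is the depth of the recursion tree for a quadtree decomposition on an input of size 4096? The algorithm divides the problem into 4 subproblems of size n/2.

For divide and conquer with division factor 2:

Problem sizes at each level:
Level 0: 4096
Level 1: 2048
Level 2: 1024
Level 3: 512
Level 4: 256
Level 5: 128
Level 6: 64
Level 7: 32
Level 8: 16
Level 9: 8
Level 10: 4
Level 11: 2
Level 12: 1

The root is level 0 and the size-1 base case is level 12 (the tree spans levels 0 through 12, i.e. 13 levels counting the root), so the depth is the number of divisions: log_2(4096) = 12

The recursion tree depth is log_2(4096) = 12. At each level, the problem size is divided by 2, so it takes 12 divisions to reduce to a base case of size 1. The algorithm makes 4 recursive calls at each level.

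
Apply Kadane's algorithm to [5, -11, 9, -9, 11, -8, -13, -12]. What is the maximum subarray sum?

Using Kadane's algorithm on [5, -11, 9, -9, 11, -8, -13, -12]:

Scanning through the array:
Position 1 (value -11): max_ending_here = -6, max_so_far = 5
Position 2 (value 9): max_ending_here = 9, max_so_far = 9
Position 3 (value -9): max_ending_here = 0, max_so_far = 9
Position 4 (value 11): max_ending_here = 11, max_so_far = 11
Position 5 (value -8): max_ending_here = 3, max_so_far = 11
Position 6 (value -13): max_ending_here = -10, max_so_far = 11
Position 7 (value -12): max_ending_here = -12, max_so_far = 11

Maximum subarray: [9, -9, 11]
Maximum sum: 11

The maximum subarray is [9, -9, 11] with sum 11. This subarray runs from index 2 to index 4.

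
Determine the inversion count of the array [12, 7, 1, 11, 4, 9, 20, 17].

Finding inversions in [12, 7, 1, 11, 4, 9, 20, 17]:

(0, 1): arr[0]=12 > arr[1]=7
(0, 2): arr[0]=12 > arr[2]=1
(0, 3): arr[0]=12 > arr[3]=11
(0, 4): arr[0]=12 > arr[4]=4
(0, 5): arr[0]=12 > arr[5]=9
(1, 2): arr[1]=7 > arr[2]=1
(1, 4): arr[1]=7 > arr[4]=4
(3, 4): arr[3]=11 > arr[4]=4
(3, 5): arr[3]=11 > arr[5]=9
(6, 7): arr[6]=20 > arr[7]=17

Total inversions: 10

The array has 10 inversion(s): (0,1), (0,2), (0,3), (0,4), (0,5), (1,2), (1,4), (3,4), (3,5), (6,7). Each pair (i,j) satisfies i < j and arr[i] > arr[j].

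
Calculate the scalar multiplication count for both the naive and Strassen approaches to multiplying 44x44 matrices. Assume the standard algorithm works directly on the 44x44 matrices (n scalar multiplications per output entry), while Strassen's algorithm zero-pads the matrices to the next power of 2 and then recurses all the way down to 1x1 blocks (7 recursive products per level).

Matrix multiplication for 44x44 matrices:

Strassen's algorithm requires power-of-2 dimensions. Pad 44x44 to 64x64 (next power of 2).

Standard algorithm: 44^3 = 85184 multiplications
Strassen's algorithm: 7^(log2(64)) = 7^6 = 117649 multiplications
Difference: 85184 - 117649 = -32465 (Strassen uses MORE here due to padding overhead — for small or just-over-power-of-2 n, padding can outweigh the per-level savings)

Standard: 85184 multiplications (44^3). Strassen: 117649 multiplications (7^6, after padding to 64x64). Strassen reduces 8 recursive multiplications to 7 at each level.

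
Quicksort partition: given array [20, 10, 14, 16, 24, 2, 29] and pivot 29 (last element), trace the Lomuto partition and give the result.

Lomuto partition with pivot = 29:

Initial array: [20, 10, 14, 16, 24, 2, 29]

arr[0]=20 <= 29: swap with position 0, array becomes [20, 10, 14, 16, 24, 2, 29]
arr[1]=10 <= 29: swap with position 1, array becomes [20, 10, 14, 16, 24, 2, 29]
arr[2]=14 <= 29: swap with position 2, array becomes [20, 10, 14, 16, 24, 2, 29]
arr[3]=16 <= 29: swap with position 3, array becomes [20, 10, 14, 16, 24, 2, 29]
arr[4]=24 <= 29: swap with position 4, array becomes [20, 10, 14, 16, 24, 2, 29]
arr[5]=2 <= 29: swap with position 5, array becomes [20, 10, 14, 16, 24, 2, 29]

Place pivot at position 6: [20, 10, 14, 16, 24, 2, 29]
Pivot position: 6

After partitioning with pivot 29, the array becomes [20, 10, 14, 16, 24, 2, 29]. The pivot is placed at index 6. All elements to the left of the pivot are <= 29, and all elements to the right are > 29.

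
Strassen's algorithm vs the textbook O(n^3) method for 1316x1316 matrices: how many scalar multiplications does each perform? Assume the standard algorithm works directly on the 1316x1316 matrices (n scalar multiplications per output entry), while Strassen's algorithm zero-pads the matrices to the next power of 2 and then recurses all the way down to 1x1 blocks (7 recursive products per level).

Matrix multiplication for 1316x1316 matrices:

Strassen's algorithm requires power-of-2 dimensions. Pad 1316x1316 to 2048x2048 (next power of 2).

Standard algorithm: 1316^3 = 2279122496 multiplications
Strassen's algorithm: 7^(log2(2048)) = 7^11 = 1977326743 multiplications
Savings: 2279122496 - 1977326743 = 301795753 multiplications

Standard: 2279122496 multiplications (1316^3). Strassen: 1977326743 multiplications (7^11, after padding to 2048x2048). Strassen reduces 8 recursive multiplications to 7 at each level.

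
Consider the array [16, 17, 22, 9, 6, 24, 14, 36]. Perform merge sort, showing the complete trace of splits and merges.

Merge sort trace:

Split: [16, 17, 22, 9, 6, 24, 14, 36] -> [16, 17, 22, 9] and [6, 24, 14, 36]
  Split: [16, 17, 22, 9] -> [16, 17] and [22, 9]
    Split: [16, 17] -> [16] and [17]
    Merge: [16] + [17] -> [16, 17]
    Split: [22, 9] -> [22] and [9]
    Merge: [22] + [9] -> [9, 22]
  Merge: [16, 17] + [9, 22] -> [9, 16, 17, 22]
  Split: [6, 24, 14, 36] -> [6, 24] and [14, 36]
    Split: [6, 24] -> [6] and [24]
    Merge: [6] + [24] -> [6, 24]
    Split: [14, 36] -> [14] and [36]
    Merge: [14] + [36] -> [14, 36]
  Merge: [6, 24] + [14, 36] -> [6, 14, 24, 36]
Merge: [9, 16, 17, 22] + [6, 14, 24, 36] -> [6, 9, 14, 16, 17, 22, 24, 36]

Final sorted array: [6, 9, 14, 16, 17, 22, 24, 36]

The merge sort proceeds by recursively splitting the array and merging sorted halves.
After all merges, the sorted array is [6, 9, 14, 16, 17, 22, 24, 36].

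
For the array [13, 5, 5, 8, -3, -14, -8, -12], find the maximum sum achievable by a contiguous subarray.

Using Kadane's algorithm on [13, 5, 5, 8, -3, -14, -8, -12]:

Scanning through the array:
Position 1 (value 5): max_ending_here = 18, max_so_far = 18
Position 2 (value 5): max_ending_here = 23, max_so_far = 23
Position 3 (value 8): max_ending_here = 31, max_so_far = 31
Position 4 (value -3): max_ending_here = 28, max_so_far = 31
Position 5 (value -14): max_ending_here = 14, max_so_far = 31
Position 6 (value -8): max_ending_here = 6, max_so_far = 31
Position 7 (value -12): max_ending_here = -6, max_so_far = 31

Maximum subarray: [13, 5, 5, 8]
Maximum sum: 31

The maximum subarray is [13, 5, 5, 8] with sum 31. This subarray runs from index 0 to index 3.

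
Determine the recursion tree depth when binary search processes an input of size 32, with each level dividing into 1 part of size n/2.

For divide and conquer with division factor 2:

Problem sizes at each level:
Level 0: 32
Level 1: 16
Level 2: 8
Level 3: 4
Level 4: 2
Level 5: 1

The root is level 0 and the size-1 base case is level 5 (the tree spans levels 0 through 5, i.e. 6 levels counting the root), so the depth is the number of divisions: log_2(32) = 5

The recursion tree depth is log_2(32) = 5. At each level, the problem size is divided by 2, so it takes 5 divisions to reduce to a base case of size 1. The algorithm makes 1 recursive call at each level.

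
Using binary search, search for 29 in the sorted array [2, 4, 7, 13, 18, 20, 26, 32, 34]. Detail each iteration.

Binary search for 29 in [2, 4, 7, 13, 18, 20, 26, 32, 34]:

lo=0, hi=8, mid=4, arr[mid]=18 -> 18 < 29, search right half
lo=5, hi=8, mid=6, arr[mid]=26 -> 26 < 29, search right half
lo=7, hi=8, mid=7, arr[mid]=32 -> 32 > 29, search left half
lo=7 > hi=6, target 29 not found

Binary search determines that 29 is not in the array after 3 comparisons. The search space was exhausted without finding the target.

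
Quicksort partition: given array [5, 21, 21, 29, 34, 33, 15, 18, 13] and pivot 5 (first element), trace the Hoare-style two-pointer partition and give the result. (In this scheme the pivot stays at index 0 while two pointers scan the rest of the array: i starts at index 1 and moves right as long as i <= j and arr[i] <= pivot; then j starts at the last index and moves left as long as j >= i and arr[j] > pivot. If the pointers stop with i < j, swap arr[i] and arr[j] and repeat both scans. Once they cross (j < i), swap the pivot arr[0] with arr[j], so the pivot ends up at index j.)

Hoare-style two-pointer partition with pivot = 5:

Initial array: [5, 21, 21, 29, 34, 33, 15, 18, 13]

Pointers start at i = 1, j = 8.
i ends at 1, j ends at 0: the pointers have crossed (j < i), so scanning stops.

j = 0, so swapping arr[0] with arr[j] leaves the pivot at position 0: [5, 21, 21, 29, 34, 33, 15, 18, 13]
Pivot position: 0

After partitioning with pivot 5, the array becomes [5, 21, 21, 29, 34, 33, 15, 18, 13]. The pivot is placed at index 0. All elements to the left of the pivot are <= 5, and all elements to the right are > 5.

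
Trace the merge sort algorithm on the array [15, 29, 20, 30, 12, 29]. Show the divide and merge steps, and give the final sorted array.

Merge sort trace:

Split: [15, 29, 20, 30, 12, 29] -> [15, 29, 20] and [30, 12, 29]
  Split: [15, 29, 20] -> [15] and [29, 20]
    Split: [29, 20] -> [29] and [20]
    Merge: [29] + [20] -> [20, 29]
  Merge: [15] + [20, 29] -> [15, 20, 29]
  Split: [30, 12, 29] -> [30] and [12, 29]
    Split: [12, 29] -> [12] and [29]
    Merge: [12] + [29] -> [12, 29]
  Merge: [30] + [12, 29] -> [12, 29, 30]
Merge: [15, 20, 29] + [12, 29, 30] -> [12, 15, 20, 29, 29, 30]

Final sorted array: [12, 15, 20, 29, 29, 30]

The merge sort proceeds by recursively splitting the array and merging sorted halves.
After all merges, the sorted array is [12, 15, 20, 29, 29, 30].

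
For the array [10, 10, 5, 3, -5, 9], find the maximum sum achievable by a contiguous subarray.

Using Kadane's algorithm on [10, 10, 5, 3, -5, 9]:

Scanning through the array:
Position 1 (value 10): max_ending_here = 20, max_so_far = 20
Position 2 (value 5): max_ending_here = 25, max_so_far = 25
Position 3 (value 3): max_ending_here = 28, max_so_far = 28
Position 4 (value -5): max_ending_here = 23, max_so_far = 28
Position 5 (value 9): max_ending_here = 32, max_so_far = 32

Maximum subarray: [10, 10, 5, 3, -5, 9]
Maximum sum: 32

The maximum subarray is [10, 10, 5, 3, -5, 9] with sum 32. This subarray runs from index 0 to index 5.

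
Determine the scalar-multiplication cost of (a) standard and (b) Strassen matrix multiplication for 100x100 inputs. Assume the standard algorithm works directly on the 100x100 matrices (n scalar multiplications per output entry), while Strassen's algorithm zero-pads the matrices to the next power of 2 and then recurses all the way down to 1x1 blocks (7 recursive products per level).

Matrix multiplication for 100x100 matrices:

Strassen's algorithm requires power-of-2 dimensions. Pad 100x100 to 128x128 (next power of 2).

Standard algorithm: 100^3 = 1000000 multiplications
Strassen's algorithm: 7^(log2(128)) = 7^7 = 823543 multiplications
Savings: 1000000 - 823543 = 176457 multiplications

Standard: 1000000 multiplications (100^3). Strassen: 823543 multiplications (7^7, after padding to 128x128). Strassen reduces 8 recursive multiplications to 7 at each level.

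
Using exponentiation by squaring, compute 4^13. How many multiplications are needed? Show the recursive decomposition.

Computing 4^13 by squaring (build up from 4^1; each line after the first costs one multiplication):

4^1 = 4
4^2 = (4^1)^2 = 4^2 = 16
4^3 = 4 * 4^2 = 4 * 16 = 64
4^6 = (4^3)^2 = 64^2 = 4096
4^12 = (4^6)^2 = 4096^2 = 16777216
4^13 = 4 * 4^12 = 4 * 16777216 = 67108864

Result: 67108864
Multiplications needed: 5 (5 lines after 4^1)

4^13 = 67108864. Using exponentiation by squaring, this requires 5 multiplications. The key idea: if the exponent is even, square the half-power; if odd, multiply by the base once.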